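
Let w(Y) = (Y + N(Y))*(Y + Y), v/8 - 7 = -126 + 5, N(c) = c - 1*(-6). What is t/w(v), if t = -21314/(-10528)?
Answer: 10657/17455592448 ≈ 6.1052e-7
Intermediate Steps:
N(c) = 6 + c (N(c) = c + 6 = 6 + c)
v = -912 (v = 56 + 8*(-126 + 5) = 56 + 8*(-121) = 56 - 968 = -912)
w(Y) = 2*Y*(6 + 2*Y) (w(Y) = (Y + (6 + Y))*(Y + Y) = (6 + 2*Y)*(2*Y) = 2*Y*(6 + 2*Y))
t = 10657/5264 (t = -21314*(-1/10528) = 10657/5264 ≈ 2.0245)
t/w(v) = 10657/(5264*((4*(-912)*(3 - 912)))) = 10657/(5264*((4*(-912)*(-909)))) = (10657/5264)/3316032 = (10657/5264)*(1/3316032) = 10657/17455592448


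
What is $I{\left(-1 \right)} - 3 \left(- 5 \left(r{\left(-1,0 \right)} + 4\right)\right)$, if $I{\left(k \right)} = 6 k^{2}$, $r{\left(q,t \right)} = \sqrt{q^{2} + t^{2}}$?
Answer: $81$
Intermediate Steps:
$I{\left(-1 \right)} - 3 \left(- 5 \left(r{\left(-1,0 \right)} + 4\right)\right) = 6 \left(-1\right)^{2} - 3 \left(- 5 \left(\sqrt{\left(-1\right)^{2} + 0^{2}} + 4\right)\right) = 6 \cdot 1 - 3 \left(- 5 \left(\sqrt{1 + 0} + 4\right)\right) = 6 - 3 \left(- 5 \left(\sqrt{1} + 4\right)\right) = 6 - 3 \left(- 5 \left(1 + 4\right)\right) = 6 - 3 \left(\left(-5\right) 5\right) = 6 - -75 = 6 + 75 = 81$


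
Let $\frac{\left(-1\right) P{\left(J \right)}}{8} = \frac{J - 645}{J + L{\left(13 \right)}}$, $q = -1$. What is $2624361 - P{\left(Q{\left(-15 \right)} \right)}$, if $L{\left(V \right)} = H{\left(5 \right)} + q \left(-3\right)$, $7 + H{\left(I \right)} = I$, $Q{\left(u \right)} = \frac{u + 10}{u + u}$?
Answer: $\frac{18339575}{7} \approx 2.6199 \cdot 10^{6}$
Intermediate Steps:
$Q{\left(u \right)} = \frac{10 + u}{2 u}$
$H{\left(I \right)} = -7 + I$
$L{\left(V \right)} = 1$ ($L{\left(V \right)} = \left(-7 + 5\right) - -3 = -2 + 3 = 1$)
$P{\left(J \right)} = - \frac{8 \left(-645 + J\right)}{1 + J}$ ($P{\left(J \right)} = - 8 \frac{J - 645}{J + 1} = - 8 \frac{-645 + J}{1 + J} = - \frac{8 \left(-645 + J\right)}{1 + J}$)
$2624361 - P{\left(Q{\left(-15 \right)} \right)} = 2624361 - \frac{8 \left(645 - \frac{10 - 15}{2 \left(-15\right)}\right)}{1 + \frac{10 - 15}{2 \left(-15\right)}} = 2624361 - \frac{8 \left(645 - \frac{1}{2} \left(- \frac{1}{15}\right) \left(-5\right)\right)}{1 + \frac{1}{2} \left(- \frac{1}{15}\right) \left(-5\right)} = 2624361 - \frac{8 \left(645 - \frac{1}{6}\right)}{1 + \frac{1}{6}} = 2624361 - \frac{8 \left(645 - \frac{1}{6}\right)}{\frac{7}{6}} = 2624361 - 8 \cdot \frac{6}{7} \cdot \frac{3869}{6} = 2624361 - \frac{30952}{7} = \frac{18339575}{7}$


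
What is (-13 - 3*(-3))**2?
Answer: 16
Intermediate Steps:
(-13 - 3*(-3))**2 = (-13 + 9)**2 = (-4)**2 = 16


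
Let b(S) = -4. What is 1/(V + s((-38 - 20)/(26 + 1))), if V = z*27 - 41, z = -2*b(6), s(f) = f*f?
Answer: 729/130939 ≈ 0.0055675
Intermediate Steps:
s(f) = f²
z = 8 (z = -2*(-4) = 8)
V = 175 (V = 8*27 - 41 = 216 - 41 = 175)
1/(V + s((-38 - 20)/(26 + 1))) = 1/(175 + ((-38 - 20)/(26 + 1))²) = 1/(175 + (-58/27)²) = 1/(175 + 3364/729) = 1/(130939/729) = 729/130939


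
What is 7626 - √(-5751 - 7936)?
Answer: 7626 - I*√13687 ≈ 7626.0 - 116.99*I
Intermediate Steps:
7626 - √(-5751 - 7936) = 7626 - √(-13687) = 7626 - I*√13687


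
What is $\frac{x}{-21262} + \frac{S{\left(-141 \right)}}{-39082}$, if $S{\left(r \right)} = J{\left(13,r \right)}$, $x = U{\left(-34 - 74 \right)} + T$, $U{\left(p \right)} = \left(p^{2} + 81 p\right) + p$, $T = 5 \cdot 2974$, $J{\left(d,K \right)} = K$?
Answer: $- \frac{343946827}{415480742} \approx -0.82783$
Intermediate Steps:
$T = 14870$
$U{\left(p \right)} = p^{2} + 82 p$
$x = 17678$ ($x = \left(-34 - 74\right) \left(82 - 108\right) + 14870 = - 108 \left(82 - 108\right) + 14870 = \left(-108\right) \left(-26\right) + 14870 = 2808 + 14870 = 17678$)
$S{\left(r \right)} = r$
$\frac{x}{-21262} + \frac{S{\left(-141 \right)}}{-39082} = \frac{17678}{-21262} - \frac{141}{-39082} = 17678 \left(- \frac{1}{21262}\right) - - \frac{141}{39082} = - \frac{8839}{10631} + \frac{141}{39082} = - \frac{343946827}{415480742}$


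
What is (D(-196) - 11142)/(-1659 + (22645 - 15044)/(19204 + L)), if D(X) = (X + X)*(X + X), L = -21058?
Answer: -264235788/3083387 ≈ -85.697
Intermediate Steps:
D(X) = 4*X² (D(X) = (2*X)*(2*X) = 4*X²)
(D(-196) - 11142)/(-1659 + (22645 - 15044)/(19204 + L)) = (4*(-196)² - 11142)/(-1659 + (22645 - 15044)/(19204 - 21058)) = (4*38416 - 11142)/(-1659 + 7601/(-1854)) = (153664 - 11142)/(-1659 + 7601*(-1/1854)) = 142522/(-1659 - 7601/1854) = 142522/(-3083387/1854) = 142522*(-1854/3083387) = -264235788/3083387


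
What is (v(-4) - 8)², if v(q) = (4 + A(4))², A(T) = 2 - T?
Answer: 16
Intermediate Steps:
v(q) = 4 (v(q) = (4 + (2 - 1*4))² = (4 + (2 - 4))² = (4 - 2)² = 2² = 4)
(v(-4) - 8)² = (4 - 8)² = (-4)² = 16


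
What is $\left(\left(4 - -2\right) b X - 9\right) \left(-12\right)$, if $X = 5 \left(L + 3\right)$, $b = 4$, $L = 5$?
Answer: $-11412$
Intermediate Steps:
$X = 40$ ($X = 5 \left(5 + 3\right) = 5 \cdot 8 = 40$)
$\left(\left(4 - -2\right) b X - 9\right) \left(-12\right) = \left(\left(4 - -2\right) 4 \cdot 40 - 9\right) \left(-12\right) = \left(\left(4 + 2\right) 4 \cdot 40 - 9\right) \left(-12\right) = \left(6 \cdot 4 \cdot 40 - 9\right) \left(-12\right) = \left(24 \cdot 40 - 9\right) \left(-12\right) = \left(960 - 9\right) \left(-12\right) = 951 \left(-12\right) = -11412$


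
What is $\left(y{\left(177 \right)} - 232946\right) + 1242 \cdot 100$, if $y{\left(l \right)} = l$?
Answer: $-108569$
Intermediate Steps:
$\left(y{\left(177 \right)} - 232946\right) + 1242 \cdot 100 = \left(177 - 232946\right) + 1242 \cdot 100 = -232769 + 124200 = -108569$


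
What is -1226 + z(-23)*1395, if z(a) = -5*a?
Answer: 159199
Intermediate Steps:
-1226 + z(-23)*1395 = -1226 - 5*(-23)*1395 = -1226 + 115*1395 = -1226 + 160425 = 159199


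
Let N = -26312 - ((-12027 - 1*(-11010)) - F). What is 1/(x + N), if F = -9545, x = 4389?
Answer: -1/30451 ≈ -3.2840e-5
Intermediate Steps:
N = -34840 (N = -26312 - ((-12027 - 1*(-11010)) - 1*(-9545)) = -26312 - ((-12027 + 11010) + 9545) = -26312 - (-1017 + 9545) = -26312 - 1*8528 = -26312 - 8528 = -34840)
1/(x + N) = 1/(4389 - 34840) = 1/(-30451) = -1/30451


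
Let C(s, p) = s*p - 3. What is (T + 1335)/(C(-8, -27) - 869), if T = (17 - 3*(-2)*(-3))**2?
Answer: -167/82 ≈ -2.0366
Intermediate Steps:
T = 1 (T = (17 + 6*(-3))**2 = (17 - 18)**2 = (-1)**2 = 1)
C(s, p) = -3 + p*s (C(s, p) = p*s - 3 = -3 + p*s)
(T + 1335)/(C(-8, -27) - 869) = (1 + 1335)/((-3 - 27*(-8)) - 869) = 1336/((-3 + 216) - 869) = 1336/(213 - 869) = 1336/(-656) = 1336*(-1/656) = -167/82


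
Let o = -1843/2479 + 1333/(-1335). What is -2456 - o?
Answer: -8122281128/3309465 ≈ -2454.3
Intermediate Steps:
o = -5764912/3309465 (o = -1843*1/2479 + 1333*(-1/1335) = -1843/2479 - 1333/1335 = -5764912/3309465 ≈ -1.7419)
-2456 - o = -2456 - 1*(-5764912/3309465) = -2456 + 5764912/3309465 = -8122281128/3309465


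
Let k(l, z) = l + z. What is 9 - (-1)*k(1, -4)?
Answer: 6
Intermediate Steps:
9 - (-1)*k(1, -4) = 9 - (-1)*(1 - 4) = 9 - (-1)*(-3) = 9 - 1*3 = 9 - 3 = 6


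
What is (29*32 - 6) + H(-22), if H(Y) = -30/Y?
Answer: 10157/11 ≈ 923.36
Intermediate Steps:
(29*32 - 6) + H(-22) = (29*32 - 6) - 30/(-22) = (928 - 6) - 30*(-1/22) = 922 + 15/11 = 10157/11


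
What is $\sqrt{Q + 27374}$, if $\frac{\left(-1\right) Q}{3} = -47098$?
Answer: $2 \sqrt{42167} \approx 410.69$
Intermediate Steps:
$Q = 141294$ ($Q = \left(-3\right) \left(-47098\right) = 141294$)
$\sqrt{Q + 27374} = \sqrt{141294 + 27374} = \sqrt{168668} = 2 \sqrt{42167}$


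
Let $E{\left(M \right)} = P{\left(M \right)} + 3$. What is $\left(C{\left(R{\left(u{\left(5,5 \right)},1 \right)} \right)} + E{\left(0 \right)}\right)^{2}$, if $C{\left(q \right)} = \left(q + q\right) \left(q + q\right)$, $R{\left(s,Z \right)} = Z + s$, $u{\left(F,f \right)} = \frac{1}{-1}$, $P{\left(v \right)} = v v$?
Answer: $9$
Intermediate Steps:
$P{\left(v \right)} = v^{2}$
$u{\left(F,f \right)} = -1$
$C{\left(q \right)} = 4 q^{2}$ ($C{\left(q \right)} = 2 q 2 q = 4 q^{2}$)
$E{\left(M \right)} = 3 + M^{2}$ ($E{\left(M \right)} = M^{2} + 3 = 3 + M^{2}$)
$\left(C{\left(R{\left(u{\left(5,5 \right)},1 \right)} \right)} + E{\left(0 \right)}\right)^{2} = \left(4 \left(1 - 1\right)^{2} + \left(3 + 0^{2}\right)\right)^{2} = \left(4 \cdot 0^{2} + \left(3 + 0\right)\right)^{2} = \left(4 \cdot 0 + 3\right)^{2} = \left(0 + 3\right)^{2} = 3^{2} = 9$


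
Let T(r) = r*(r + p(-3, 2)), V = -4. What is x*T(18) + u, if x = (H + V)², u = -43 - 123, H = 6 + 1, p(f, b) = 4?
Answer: 3398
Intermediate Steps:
H = 7
T(r) = r*(4 + r) (T(r) = r*(r + 4) = r*(4 + r))
u = -166
x = 9 (x = (7 - 4)² = 3² = 9)
x*T(18) + u = 9*(18*(4 + 18)) - 166 = 9*(18*22) - 166 = 9*396 - 166 = 3564 - 166 = 3398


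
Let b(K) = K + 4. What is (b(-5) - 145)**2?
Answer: 21316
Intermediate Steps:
b(K) = 4 + K
(b(-5) - 145)**2 = ((4 - 5) - 145)**2 = (-1 - 145)**2 = (-146)**2 = 21316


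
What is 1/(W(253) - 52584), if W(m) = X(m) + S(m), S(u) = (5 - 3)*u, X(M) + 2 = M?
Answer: -1/51827 ≈ -1.9295e-5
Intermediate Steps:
X(M) = -2 + M
S(u) = 2*u
W(m) = -2 + 3*m (W(m) = (-2 + m) + 2*m = -2 + 3*m)
1/(W(253) - 52584) = 1/((-2 + 3*253) - 52584) = 1/((-2 + 759) - 52584) = 1/(757 - 52584) = 1/(-51827) = -1/51827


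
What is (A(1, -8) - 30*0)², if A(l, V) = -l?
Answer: 1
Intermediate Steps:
(A(1, -8) - 30*0)² = (-1*1 - 30*0)² = (-1 + 0)² = (-1)² = 1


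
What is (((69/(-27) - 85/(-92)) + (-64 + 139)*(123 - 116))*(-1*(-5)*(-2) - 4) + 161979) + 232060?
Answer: 160098703/414 ≈ 3.8671e+5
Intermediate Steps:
(((69/(-27) - 85/(-92)) + (-64 + 139)*(123 - 116))*(-1*(-5)*(-2) - 4) + 161979) + 232060 = (((69*(-1/27) - 85*(-1/92)) + 75*7)*(5*(-2) - 4) + 161979) + 232060 = (((-23/9 + 85/92) + 525)*(-10 - 4) + 161979) + 232060 = ((-1351/828 + 525)*(-14) + 161979) + 232060 = ((433349/828)*(-14) + 161979) + 232060 = (-3033443/414 + 161979) + 232060 = 64025863/414 + 232060 = 160098703/414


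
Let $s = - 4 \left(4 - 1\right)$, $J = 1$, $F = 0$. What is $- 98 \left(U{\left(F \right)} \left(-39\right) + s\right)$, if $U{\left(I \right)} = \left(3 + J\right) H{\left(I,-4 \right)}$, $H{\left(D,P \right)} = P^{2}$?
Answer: $245784$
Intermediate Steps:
$U{\left(I \right)} = 64$ ($U{\left(I \right)} = \left(3 + 1\right) \left(-4\right)^{2} = 4 \cdot 16 = 64$)
$s = -12$ ($s = \left(-4\right) 3 = -12$)
$- 98 \left(U{\left(F \right)} \left(-39\right) + s\right) = - 98 \left(64 \left(-39\right) - 12\right) = - 98 \left(-2496 - 12\right) = \left(-98\right) \left(-2508\right) = 245784$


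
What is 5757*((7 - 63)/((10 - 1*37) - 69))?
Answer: 13433/4 ≈ 3358.3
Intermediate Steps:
5757*((7 - 63)/((10 - 1*37) - 69)) = 5757*(-56/((10 - 37) - 69)) = 5757*(-56/(-27 - 69)) = 5757*(-56/(-96)) = 5757*(-56*(-1/96)) = 5757*(7/12) = 13433/4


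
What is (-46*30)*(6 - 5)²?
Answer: -1380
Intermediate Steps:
(-46*30)*(6 - 5)² = -1380*1² = -1380*1 = -1380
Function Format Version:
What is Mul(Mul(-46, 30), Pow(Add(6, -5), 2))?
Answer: -1380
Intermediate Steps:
Mul(Mul(-46, 30), Pow(Add(6, -5), 2)) = Mul(-1380, Pow(1, 2)) = Mul(-1380, 1) = -1380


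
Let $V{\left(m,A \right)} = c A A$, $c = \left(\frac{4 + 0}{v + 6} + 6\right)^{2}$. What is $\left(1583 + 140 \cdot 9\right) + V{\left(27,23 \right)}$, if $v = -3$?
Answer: $\frac{281623}{9} \approx 31291.0$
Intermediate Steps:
$c = \frac{484}{9}$ ($c = \left(\frac{4 + 0}{-3 + 6} + 6\right)^{2} = \left(\frac{4}{3} + 6\right)^{2} = \left(\frac{22}{3}\right)^{2} = \frac{484}{9} \approx 53.778$)
$V{\left(m,A \right)} = \frac{484 A^{2}}{9}$ ($V{\left(m,A \right)} = \frac{484 A}{9} A = \frac{484 A^{2}}{9}$)
$\left(1583 + 140 \cdot 9\right) + V{\left(27,23 \right)} = \left(1583 + 140 \cdot 9\right) + \frac{484 \cdot 23^{2}}{9} = \left(1583 + 1260\right) + \frac{484}{9} \cdot 529 = 2843 + \frac{256036}{9} = \frac{281623}{9}$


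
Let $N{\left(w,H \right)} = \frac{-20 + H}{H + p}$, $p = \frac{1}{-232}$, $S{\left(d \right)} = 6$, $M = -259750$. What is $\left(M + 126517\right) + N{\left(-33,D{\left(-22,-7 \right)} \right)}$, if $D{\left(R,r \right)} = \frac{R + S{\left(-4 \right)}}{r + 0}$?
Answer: $- \frac{493657033}{3705} \approx -1.3324 \cdot 10^{5}$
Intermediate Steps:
$D{\left(R,r \right)} = \frac{6 + R}{r}$ ($D{\left(R,r \right)} = \frac{R + 6}{r + 0} = \frac{6 + R}{r}$)
$p = - \frac{1}{232} \approx -0.0043103$
$N{\left(w,H \right)} = \frac{-20 + H}{- \frac{1}{232} + H}$ ($N{\left(w,H \right)} = \frac{-20 + H}{H - \frac{1}{232}} = \frac{-20 + H}{- \frac{1}{232} + H}$)
$\left(M + 126517\right) + N{\left(-33,D{\left(-22,-7 \right)} \right)} = \left(-259750 + 126517\right) + \frac{232 \left(-20 + \frac{6 - 22}{-7}\right)}{-1 + 232 \frac{6 - 22}{-7}} = -133233 + \frac{232 \left(-20 - - \frac{16}{7}\right)}{-1 + 232 \left(\left(- \frac{1}{7}\right) \left(-16\right)\right)} = -133233 + \frac{232 \left(-20 + \frac{16}{7}\right)}{-1 + 232 \cdot \frac{16}{7}} = -133233 + 232 \frac{1}{-1 + \frac{3712}{7}} \left(- \frac{124}{7}\right) = -133233 + 232 \frac{1}{\frac{3705}{7}} \left(- \frac{124}{7}\right) = -133233 + 232 \cdot \frac{7}{3705} \left(- \frac{124}{7}\right) = -133233 - \frac{28768}{3705} = - \frac{493657033}{3705}$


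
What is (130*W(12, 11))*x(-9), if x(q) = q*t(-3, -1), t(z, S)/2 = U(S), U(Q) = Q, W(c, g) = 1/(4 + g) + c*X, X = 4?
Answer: 112476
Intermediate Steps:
W(c, g) = 1/(4 + g) + 4*c (W(c, g) = 1/(4 + g) + c*4 = 1/(4 + g) + 4*c)
t(z, S) = 2*S
x(q) = -2*q (x(q) = q*(2*(-1)) = q*(-2) = -2*q)
(130*W(12, 11))*x(-9) = (130*((1 + 16*12 + 4*12*11)/(4 + 11)))*(-2*(-9)) = (130*((1 + 192 + 528)/15))*18 = (130*((1/15)*721))*18 = (130*(721/15))*18 = (18746/3)*18 = 112476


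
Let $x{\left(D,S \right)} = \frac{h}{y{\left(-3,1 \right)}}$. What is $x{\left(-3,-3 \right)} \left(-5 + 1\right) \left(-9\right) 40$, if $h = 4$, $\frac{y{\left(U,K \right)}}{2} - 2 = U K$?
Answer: $-2880$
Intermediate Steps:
$y{\left(U,K \right)} = 4 + 2 K U$ ($y{\left(U,K \right)} = 4 + 2 U K = 4 + 2 K U$)
$x{\left(D,S \right)} = -2$ ($x{\left(D,S \right)} = \frac{4}{4 + 2 \cdot 1 \left(-3\right)} = \frac{4}{4 - 6} = \frac{4}{-2} = 4 \left(- \frac{1}{2}\right) = -2$)
$x{\left(-3,-3 \right)} \left(-5 + 1\right) \left(-9\right) 40 = - 2 \left(-5 + 1\right) \left(-9\right) 40 = \left(-2\right) \left(-4\right) \left(-9\right) 40 = 8 \left(-9\right) 40 = \left(-72\right) 40 = -2880$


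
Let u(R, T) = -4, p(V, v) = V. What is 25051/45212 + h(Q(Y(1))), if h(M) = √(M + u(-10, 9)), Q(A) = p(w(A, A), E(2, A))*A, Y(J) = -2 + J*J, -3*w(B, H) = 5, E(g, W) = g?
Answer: 25051/45212 + I*√21/3 ≈ 0.55408 + 1.5275*I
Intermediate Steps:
w(B, H) = -5/3 (w(B, H) = -⅓*5 = -5/3)
Y(J) = -2 + J²
Q(A) = -5*A/3
h(M) = √(-4 + M) (h(M) = √(M - 4) = √(-4 + M))
25051/45212 + h(Q(Y(1))) = 25051/45212 + √(-4 - 5*(-2 + 1²)/3) = 25051*(1/45212) + √(-4 - 5*(-2 + 1)/3) = 25051/45212 + √(-4 - 5/3*(-1)) = 25051/45212 + √(-4 + 5/3) = 25051/45212 + √(-7/3) = 25051/45212 + I*√21/3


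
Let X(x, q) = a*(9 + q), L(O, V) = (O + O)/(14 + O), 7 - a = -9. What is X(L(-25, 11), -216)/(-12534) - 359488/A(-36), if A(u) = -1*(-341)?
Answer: -750782200/712349 ≈ -1054.0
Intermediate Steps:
A(u) = 341
a = 16 (a = 7 - 1*(-9) = 7 + 9 = 16)
L(O, V) = 2*O/(14 + O) (L(O, V) = (2*O)/(14 + O) = 2*O/(14 + O))
X(x, q) = 144 + 16*q (X(x, q) = 16*(9 + q) = 144 + 16*q)
X(L(-25, 11), -216)/(-12534) - 359488/A(-36) = (144 + 16*(-216))/(-12534) - 359488/341 = (144 - 3456)*(-1/12534) - 359488*1/341 = -3312*(-1/12534) - 359488/341 = 552/2089 - 359488/341 = -750782200/712349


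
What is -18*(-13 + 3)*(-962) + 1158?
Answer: -172002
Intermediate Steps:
-18*(-13 + 3)*(-962) + 1158 = -18*(-10)*(-962) + 1158 = 180*(-962) + 1158 = -173160 + 1158 = -172002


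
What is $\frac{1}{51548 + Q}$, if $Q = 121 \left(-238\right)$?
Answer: $\frac{1}{22750} \approx 4.3956 \cdot 10^{-5}$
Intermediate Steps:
$Q = -28798$
$\frac{1}{51548 + Q} = \frac{1}{51548 - 28798} = \frac{1}{22750}$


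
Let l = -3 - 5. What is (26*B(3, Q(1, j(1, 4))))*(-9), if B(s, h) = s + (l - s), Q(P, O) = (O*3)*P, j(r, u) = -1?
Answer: 1872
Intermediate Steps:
l = -8
Q(P, O) = 3*O*P (Q(P, O) = (3*O)*P = 3*O*P)
B(s, h) = -8 (B(s, h) = s + (-8 - s) = -8)
(26*B(3, Q(1, j(1, 4))))*(-9) = (26*(-8))*(-9) = -208*(-9) = 1872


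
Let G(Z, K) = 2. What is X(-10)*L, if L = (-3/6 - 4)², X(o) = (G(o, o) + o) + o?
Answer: -729/2 ≈ -364.50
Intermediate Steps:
X(o) = 2 + 2*o (X(o) = (2 + o) + o = 2 + 2*o)
L = 81/4 (L = (-3*⅙ - 4)² = (-½ - 4)² = (-9/2)² = 81/4 ≈ 20.250)
X(-10)*L = (2 + 2*(-10))*(81/4) = (2 - 20)*(81/4) = -18*81/4 = -729/2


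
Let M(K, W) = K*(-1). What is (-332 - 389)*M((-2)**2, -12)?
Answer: 2884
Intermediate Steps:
M(K, W) = -K
(-332 - 389)*M((-2)**2, -12) = (-332 - 389)*(-1*(-2)**2) = -(-721)*4 = -721*(-4) = 2884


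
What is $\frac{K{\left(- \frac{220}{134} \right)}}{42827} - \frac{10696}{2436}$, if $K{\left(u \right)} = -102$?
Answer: $- \frac{16368788}{3725949} \approx -4.3932$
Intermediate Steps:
$\frac{K{\left(- \frac{220}{134} \right)}}{42827} - \frac{10696}{2436} = - \frac{102}{42827} - \frac{10696}{2436} = \left(-102\right) \frac{1}{42827} - \frac{382}{87} = - \frac{102}{42827} - \frac{382}{87} = - \frac{16368788}{3725949}$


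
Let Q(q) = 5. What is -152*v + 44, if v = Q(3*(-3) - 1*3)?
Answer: -716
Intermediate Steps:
v = 5
-152*v + 44 = -152*5 + 44 = -760 + 44 = -716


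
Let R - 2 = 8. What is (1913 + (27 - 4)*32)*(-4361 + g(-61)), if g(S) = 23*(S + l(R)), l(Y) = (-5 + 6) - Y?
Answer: -15817179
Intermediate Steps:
R = 10 (R = 2 + 8 = 10)
l(Y) = 1 - Y
g(S) = -207 + 23*S (g(S) = 23*(S + (1 - 1*10)) = 23*(S + (1 - 10)) = 23*(S - 9) = 23*(-9 + S) = -207 + 23*S)
(1913 + (27 - 4)*32)*(-4361 + g(-61)) = (1913 + (27 - 4)*32)*(-4361 + (-207 + 23*(-61))) = (1913 + 23*32)*(-4361 + (-207 - 1403)) = (1913 + 736)*(-4361 - 1610) = 2649*(-5971) = -15817179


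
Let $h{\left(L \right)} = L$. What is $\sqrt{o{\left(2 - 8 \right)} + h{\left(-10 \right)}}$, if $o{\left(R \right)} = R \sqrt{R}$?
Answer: $\sqrt{-10 - 6 i \sqrt{6}} \approx 1.9719 - 3.7267 i$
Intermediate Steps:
$o{\left(R \right)} = R^{\frac{3}{2}}$
$\sqrt{o{\left(2 - 8 \right)} + h{\left(-10 \right)}} = \sqrt{\left(2 - 8\right)^{\frac{3}{2}} - 10} = \sqrt{\left(-6\right)^{\frac{3}{2}} - 10} = \sqrt{- 6 i \sqrt{6} - 10} = \sqrt{-10 - 6 i \sqrt{6}}$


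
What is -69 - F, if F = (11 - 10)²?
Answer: -70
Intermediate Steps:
F = 1 (F = 1² = 1)
-69 - F = -69 - 1*1 = -69 - 1 = -70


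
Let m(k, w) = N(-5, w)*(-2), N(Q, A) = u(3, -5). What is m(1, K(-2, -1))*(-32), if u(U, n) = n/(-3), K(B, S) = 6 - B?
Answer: 320/3 ≈ 106.67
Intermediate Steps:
u(U, n) = -n/3 (u(U, n) = n*(-⅓) = -n/3)
N(Q, A) = 5/3 (N(Q, A) = -⅓*(-5) = 5/3)
m(k, w) = -10/3 (m(k, w) = (5/3)*(-2) = -10/3)
m(1, K(-2, -1))*(-32) = -10/3*(-32) = 320/3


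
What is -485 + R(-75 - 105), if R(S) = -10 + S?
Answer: -675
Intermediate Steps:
-485 + R(-75 - 105) = -485 + (-10 + (-75 - 105)) = -485 + (-10 - 180) = -485 - 190 = -675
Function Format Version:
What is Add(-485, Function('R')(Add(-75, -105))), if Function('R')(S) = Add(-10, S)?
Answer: -675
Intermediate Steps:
Add(-485, Function('R')(Add(-75, -105))) = Add(-485, Add(-10, Add(-75, -105))) = Add(-485, Add(-10, -180)) = Add(-485, -190) = -675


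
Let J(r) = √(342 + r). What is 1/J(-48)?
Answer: √6/42 ≈ 0.058321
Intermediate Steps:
1/J(-48) = 1/(√(342 - 48)) = 1/(√294) = 1/(7*√6) = √6/42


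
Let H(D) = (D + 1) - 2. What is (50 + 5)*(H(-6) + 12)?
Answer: 275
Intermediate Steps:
H(D) = -1 + D (H(D) = (1 + D) - 2 = -1 + D)
(50 + 5)*(H(-6) + 12) = (50 + 5)*((-1 - 6) + 12) = 55*(-7 + 12) = 55*5 = 275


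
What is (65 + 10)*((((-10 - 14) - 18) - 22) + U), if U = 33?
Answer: -2325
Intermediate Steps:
(65 + 10)*((((-10 - 14) - 18) - 22) + U) = (65 + 10)*((((-10 - 14) - 18) - 22) + 33) = 75*(((-24 - 18) - 22) + 33) = 75*((-42 - 22) + 33) = 75*(-64 + 33) = 75*(-31) = -2325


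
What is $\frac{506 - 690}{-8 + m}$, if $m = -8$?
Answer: $\frac{23}{2} \approx 11.5$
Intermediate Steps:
$\frac{506 - 690}{-8 + m} = \frac{506 - 690}{-8 - 8} = \frac{506 - 690}{-16} = \left(-184\right) \left(- \frac{1}{16}\right) = \frac{23}{2}$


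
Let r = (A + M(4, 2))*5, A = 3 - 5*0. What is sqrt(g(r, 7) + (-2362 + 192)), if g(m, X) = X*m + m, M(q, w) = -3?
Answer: I*sqrt(2170) ≈ 46.583*I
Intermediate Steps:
A = 3 (A = 3 + 0 = 3)
r = 0 (r = (3 - 3)*5 = 0*5 = 0)
g(m, X) = m + X*m
sqrt(g(r, 7) + (-2362 + 192)) = sqrt(0*(1 + 7) + (-2362 + 192)) = sqrt(0*8 - 2170) = sqrt(0 - 2170) = sqrt(-2170) = I*sqrt(2170)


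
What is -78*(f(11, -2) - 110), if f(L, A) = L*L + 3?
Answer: -1092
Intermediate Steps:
f(L, A) = 3 + L**2 (f(L, A) = L**2 + 3 = 3 + L**2)
-78*(f(11, -2) - 110) = -78*((3 + 11**2) - 110) = -78*((3 + 121) - 110) = -78*(124 - 110) = -78*14 = -1092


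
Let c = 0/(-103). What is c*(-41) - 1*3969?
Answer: -3969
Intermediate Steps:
c = 0 (c = 0*(-1/103) = 0)
c*(-41) - 1*3969 = 0*(-41) - 1*3969 = 0 - 3969 = -3969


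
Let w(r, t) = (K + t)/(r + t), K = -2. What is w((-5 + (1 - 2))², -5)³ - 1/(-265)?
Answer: -61104/7894615 ≈ -0.0077400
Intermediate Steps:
w(r, t) = (-2 + t)/(r + t)
w((-5 + (1 - 2))², -5)³ - 1/(-265) = ((-2 - 5)/((-5 + (1 - 2))² - 5))³ - 1/(-265) = (-7/((-5 - 1)² - 5))³ - 1*(-1/265) = (-7/((-6)² - 5))³ + 1/265 = (-7/(36 - 5))³ + 1/265 = (-7/31)³ + 1/265 = -343/29791 + 1/265 = -61104/7894615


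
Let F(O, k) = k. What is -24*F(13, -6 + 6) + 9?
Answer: 9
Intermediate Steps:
-24*F(13, -6 + 6) + 9 = -24*(-6 + 6) + 9 = -24*0 + 9 = 0 + 9 = 9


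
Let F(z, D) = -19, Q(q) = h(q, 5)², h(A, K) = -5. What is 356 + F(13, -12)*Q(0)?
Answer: -119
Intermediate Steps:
Q(q) = 25 (Q(q) = (-5)² = 25)
356 + F(13, -12)*Q(0) = 356 - 19*25 = 356 - 475 = -119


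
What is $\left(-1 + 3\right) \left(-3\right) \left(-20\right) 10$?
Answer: $1200$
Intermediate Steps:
$\left(-1 + 3\right) \left(-3\right) \left(-20\right) 10 = 2 \left(-3\right) \left(-20\right) 10 = \left(-6\right) \left(-20\right) 10 = 120 \cdot 10 = 1200$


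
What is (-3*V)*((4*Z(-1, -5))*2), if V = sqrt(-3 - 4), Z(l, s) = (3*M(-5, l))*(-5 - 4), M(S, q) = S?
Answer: -3240*I*sqrt(7) ≈ -8572.2*I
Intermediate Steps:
Z(l, s) = 135 (Z(l, s) = (3*(-5))*(-5 - 4) = -15*(-9) = 135)
V = I*sqrt(7) (V = sqrt(-7) = I*sqrt(7) ≈ 2.6458*I)
(-3*V)*((4*Z(-1, -5))*2) = (-3*I*sqrt(7))*((4*135)*2) = (-3*I*sqrt(7))*(540*2) = -3*I*sqrt(7)*1080 = -3240*I*sqrt(7)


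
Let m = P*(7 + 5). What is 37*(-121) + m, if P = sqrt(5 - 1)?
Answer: -4453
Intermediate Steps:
P = 2 (P = sqrt(4) = 2)
m = 24 (m = 2*(7 + 5) = 2*12 = 24)
37*(-121) + m = 37*(-121) + 24 = -4477 + 24 = -4453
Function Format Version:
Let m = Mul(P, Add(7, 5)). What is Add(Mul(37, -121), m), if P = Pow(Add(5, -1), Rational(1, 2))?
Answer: -4453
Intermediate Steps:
P = 2 (P = Pow(4, Rational(1, 2)) = 2)
m = 24 (m = Mul(2, Add(7, 5)) = Mul(2, 12) = 24)
Add(Mul(37, -121), m) = Add(Mul(37, -121), 24) = Add(-4477, 24) = -4453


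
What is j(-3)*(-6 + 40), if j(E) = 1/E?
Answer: -34/3 ≈ -11.333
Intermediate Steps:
j(-3)*(-6 + 40) = (-6 + 40)/(-3) = -⅓*34 = -34/3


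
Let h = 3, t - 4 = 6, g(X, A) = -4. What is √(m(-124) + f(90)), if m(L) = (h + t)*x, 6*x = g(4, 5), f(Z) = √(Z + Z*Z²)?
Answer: √(-78 + 27*√81010)/3 ≈ 29.072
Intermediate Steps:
t = 10 (t = 4 + 6 = 10)
f(Z) = √(Z + Z³)
x = -⅔ (x = (⅙)*(-4) = -⅔ ≈ -0.66667)
m(L) = -26/3 (m(L) = (3 + 10)*(-⅔) = 13*(-⅔) = -26/3)
√(m(-124) + f(90)) = √(-26/3 + √(90 + 90³)) = √(-26/3 + √(90 + 729000)) = √(-26/3 + √729090) = √(-26/3 + 3*√81010)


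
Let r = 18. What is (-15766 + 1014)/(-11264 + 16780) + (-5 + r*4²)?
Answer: 386569/1379 ≈ 280.33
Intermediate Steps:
(-15766 + 1014)/(-11264 + 16780) + (-5 + r*4²) = (-15766 + 1014)/(-11264 + 16780) + (-5 + 18*4²) = -14752/5516 + (-5 + 18*16) = -14752*1/5516 + (-5 + 288) = -3688/1379 + 283 = 386569/1379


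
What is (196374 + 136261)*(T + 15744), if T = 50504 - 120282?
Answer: -17973599590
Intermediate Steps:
T = -69778
(196374 + 136261)*(T + 15744) = (196374 + 136261)*(-69778 + 15744) = 332635*(-54034) = -17973599590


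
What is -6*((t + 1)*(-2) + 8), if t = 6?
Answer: 36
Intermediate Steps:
-6*((t + 1)*(-2) + 8) = -6*((6 + 1)*(-2) + 8) = -6*(7*(-2) + 8) = -6*(-14 + 8) = -6*(-6) = 36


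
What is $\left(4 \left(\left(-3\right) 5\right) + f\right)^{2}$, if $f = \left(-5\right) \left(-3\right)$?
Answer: $2025$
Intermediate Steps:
$f = 15$
$\left(4 \left(\left(-3\right) 5\right) + f\right)^{2} = \left(4 \left(\left(-3\right) 5\right) + 15\right)^{2} = \left(4 \left(-15\right) + 15\right)^{2} = \left(-60 + 15\right)^{2} = \left(-45\right)^{2} = 2025$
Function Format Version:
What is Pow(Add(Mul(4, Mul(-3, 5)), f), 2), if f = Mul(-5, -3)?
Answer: 2025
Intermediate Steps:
f = 15
Pow(Add(Mul(4, Mul(-3, 5)), f), 2) = Pow(Add(Mul(4, Mul(-3, 5)), 15), 2) = Pow(Add(Mul(4, -15), 15), 2) = Pow(Add(-60, 15), 2) = Pow(-45, 2) = 2025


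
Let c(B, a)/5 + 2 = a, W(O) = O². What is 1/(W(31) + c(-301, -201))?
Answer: -1/54 ≈ -0.018519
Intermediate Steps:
c(B, a) = -10 + 5*a
1/(W(31) + c(-301, -201)) = 1/(31² + (-10 + 5*(-201))) = 1/(961 + (-10 - 1005)) = 1/(961 - 1015) = 1/(-54) = -1/54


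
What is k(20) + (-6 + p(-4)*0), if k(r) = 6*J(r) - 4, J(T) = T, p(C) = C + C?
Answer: 110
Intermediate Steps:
p(C) = 2*C
k(r) = -4 + 6*r (k(r) = 6*r - 4 = -4 + 6*r)
k(20) + (-6 + p(-4)*0) = (-4 + 6*20) + (-6 + (2*(-4))*0) = (-4 + 120) + (-6 - 8*0) = 116 + (-6 + 0) = 116 - 6 = 110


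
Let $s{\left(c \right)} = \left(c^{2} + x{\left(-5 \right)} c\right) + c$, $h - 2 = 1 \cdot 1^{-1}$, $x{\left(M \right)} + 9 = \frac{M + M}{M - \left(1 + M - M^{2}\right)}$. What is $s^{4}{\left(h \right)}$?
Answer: $\frac{17850625}{256} \approx 69729.0$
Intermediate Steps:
$x{\left(M \right)} = -9 + \frac{2 M}{-1 + M^{2}}$ ($x{\left(M \right)} = -9 + \frac{M + M}{M - \left(1 + M - M^{2}\right)} = -9 + \frac{2 M}{M - \left(1 + M - M^{2}\right)} = -9 + \frac{2 M}{-1 + M^{2}}$)
$h = 3$ ($h = 2 + 1 \cdot 1^{-1} = 2 + 1 \cdot 1 = 2 + 1 = 3$)
$s{\left(c \right)} = c^{2} - \frac{101 c}{12}$ ($s{\left(c \right)} = \left(c^{2} + \frac{9 - 9 \left(-5\right)^{2} + 2 \left(-5\right)}{-1 + \left(-5\right)^{2}} c\right) + c = \left(c^{2} + \frac{9 - 225 - 10}{-1 + 25} c\right) + c = \left(c^{2} + \frac{9 - 225 - 10}{24} c\right) + c = \left(c^{2} + \frac{1}{24} \left(-226\right) c\right) + c = \left(c^{2} - \frac{113 c}{12}\right) + c = c^{2} - \frac{101 c}{12}$)
$s^{4}{\left(h \right)} = \left(\frac{1}{12} \cdot 3 \left(-101 + 12 \cdot 3\right)\right)^{4} = \left(\frac{1}{12} \cdot 3 \left(-101 + 36\right)\right)^{4} = \left(\frac{1}{12} \cdot 3 \left(-65\right)\right)^{4} = \left(- \frac{65}{4}\right)^{4} = \frac{17850625}{256}$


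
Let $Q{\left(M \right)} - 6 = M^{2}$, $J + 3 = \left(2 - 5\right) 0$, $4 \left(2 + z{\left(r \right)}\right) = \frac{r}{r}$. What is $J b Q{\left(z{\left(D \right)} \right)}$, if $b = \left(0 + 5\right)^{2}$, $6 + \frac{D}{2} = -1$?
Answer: $- \frac{10875}{16} \approx -679.69$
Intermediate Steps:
$D = -14$ ($D = -12 + 2 \left(-1\right) = -12 - 2 = -14$)
$z{\left(r \right)} = - \frac{7}{4}$ ($z{\left(r \right)} = -2 + \frac{r \frac{1}{r}}{4} = -2 + \frac{1}{4} \cdot 1 = -2 + \frac{1}{4} = - \frac{7}{4}$)
$J = -3$ ($J = -3 + \left(2 - 5\right) 0 = -3 - 0 = -3 + 0 = -3$)
$Q{\left(M \right)} = 6 + M^{2}$
$b = 25$ ($b = 5^{2} = 25$)
$J b Q{\left(z{\left(D \right)} \right)} = \left(-3\right) 25 \left(6 + \left(- \frac{7}{4}\right)^{2}\right) = - 75 \left(6 + \frac{49}{16}\right) = \left(-75\right) \frac{145}{16} = - \frac{10875}{16}$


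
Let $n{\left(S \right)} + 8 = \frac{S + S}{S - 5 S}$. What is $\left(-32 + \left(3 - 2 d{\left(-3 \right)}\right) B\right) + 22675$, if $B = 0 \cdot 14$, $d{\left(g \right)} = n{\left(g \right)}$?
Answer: $22643$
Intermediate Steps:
$n{\left(S \right)} = - \frac{17}{2}$ ($n{\left(S \right)} = -8 + \frac{S + S}{S - 5 S} = -8 + \frac{2 S}{\left(-4\right) S} = -8 + 2 S \left(- \frac{1}{4 S}\right) = -8 - \frac{1}{2} = - \frac{17}{2}$)
$d{\left(g \right)} = - \frac{17}{2}$
$B = 0$
$\left(-32 + \left(3 - 2 d{\left(-3 \right)}\right) B\right) + 22675 = \left(-32 + \left(3 - -17\right) 0\right) + 22675 = \left(-32 + \left(3 + 17\right) 0\right) + 22675 = \left(-32 + 20 \cdot 0\right) + 22675 = \left(-32 + 0\right) + 22675 = -32 + 22675 = 22643$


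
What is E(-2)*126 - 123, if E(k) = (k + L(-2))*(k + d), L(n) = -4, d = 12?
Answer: -7683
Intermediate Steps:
E(k) = (-4 + k)*(12 + k) (E(k) = (k - 4)*(k + 12) = (-4 + k)*(12 + k))
E(-2)*126 - 123 = (-48 + (-2)² + 8*(-2))*126 - 123 = (-48 + 4 - 16)*126 - 123 = -60*126 - 123 = -7560 - 123 = -7683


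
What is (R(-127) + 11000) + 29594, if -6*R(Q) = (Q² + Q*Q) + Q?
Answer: 211433/6 ≈ 35239.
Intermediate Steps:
R(Q) = -Q²/3 - Q/6 (R(Q) = -((Q² + Q*Q) + Q)/6 = -((Q² + Q²) + Q)/6 = -(2*Q² + Q)/6 = -(Q + 2*Q²)/6 = -Q²/3 - Q/6)
(R(-127) + 11000) + 29594 = (-⅙*(-127)*(1 + 2*(-127)) + 11000) + 29594 = (-⅙*(-127)*(1 - 254) + 11000) + 29594 = (-⅙*(-127)*(-253) + 11000) + 29594 = (-32131/6 + 11000) + 29594 = 33869/6 + 29594 = 211433/6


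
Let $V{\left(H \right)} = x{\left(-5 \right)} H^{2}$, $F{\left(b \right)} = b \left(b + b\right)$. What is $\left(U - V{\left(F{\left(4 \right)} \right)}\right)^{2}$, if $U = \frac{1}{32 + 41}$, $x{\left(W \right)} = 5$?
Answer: $\frac{139695790081}{5329} \approx 2.6214 \cdot 10^{7}$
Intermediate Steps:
$F{\left(b \right)} = 2 b^{2}$ ($F{\left(b \right)} = b 2 b = 2 b^{2}$)
$V{\left(H \right)} = 5 H^{2}$
$U = \frac{1}{73} \approx 0.013699$
$\left(U - V{\left(F{\left(4 \right)} \right)}\right)^{2} = \left(\frac{1}{73} - 5 \left(2 \cdot 4^{2}\right)^{2}\right)^{2} = \left(\frac{1}{73} - 5 \left(2 \cdot 16\right)^{2}\right)^{2} = \left(\frac{1}{73} - 5 \cdot 32^{2}\right)^{2} = \left(\frac{1}{73} - 5 \cdot 1024\right)^{2} = \left(\frac{1}{73} - 5120\right)^{2} = \left(- \frac{373759}{73}\right)^{2} = \frac{139695790081}{5329}$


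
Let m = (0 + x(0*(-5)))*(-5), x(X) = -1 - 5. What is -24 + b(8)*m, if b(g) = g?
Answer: 216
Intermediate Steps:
x(X) = -6
m = 30 (m = (0 - 6)*(-5) = -6*(-5) = 30)
-24 + b(8)*m = -24 + 8*30 = -24 + 240 = 216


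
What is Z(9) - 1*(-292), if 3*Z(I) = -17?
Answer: 859/3 ≈ 286.33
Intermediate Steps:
Z(I) = -17/3 (Z(I) = (1/3)*(-17) = -17/3)
Z(9) - 1*(-292) = -17/3 - 1*(-292) = -17/3 + 292 = 859/3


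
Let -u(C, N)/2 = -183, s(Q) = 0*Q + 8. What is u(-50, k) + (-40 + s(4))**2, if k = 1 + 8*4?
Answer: 1390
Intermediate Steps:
s(Q) = 8 (s(Q) = 0 + 8 = 8)
k = 33 (k = 1 + 32 = 33)
u(C, N) = 366 (u(C, N) = -2*(-183) = 366)
u(-50, k) + (-40 + s(4))**2 = 366 + (-40 + 8)**2 = 366 + (-32)**2 = 366 + 1024 = 1390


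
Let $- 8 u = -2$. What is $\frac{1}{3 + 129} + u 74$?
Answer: $\frac{2443}{132} \approx 18.508$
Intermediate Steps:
$u = \frac{1}{4}$ ($u = \left(- \frac{1}{8}\right) \left(-2\right) = \frac{1}{4} \approx 0.25$)
$\frac{1}{3 + 129} + u 74 = \frac{1}{3 + 129} + \frac{1}{4} \cdot 74 = \frac{1}{132} + \frac{37}{2} = \frac{2443}{132}$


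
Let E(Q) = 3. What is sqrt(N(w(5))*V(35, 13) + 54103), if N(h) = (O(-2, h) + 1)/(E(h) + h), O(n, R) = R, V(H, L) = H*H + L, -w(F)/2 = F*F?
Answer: sqrt(122364641)/47 ≈ 235.36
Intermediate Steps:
w(F) = -2*F**2 (w(F) = -2*F*F = -2*F**2)
V(H, L) = L + H**2 (V(H, L) = H**2 + L = L + H**2)
N(h) = (1 + h)/(3 + h) (N(h) = (h + 1)/(3 + h) = (1 + h)/(3 + h))
sqrt(N(w(5))*V(35, 13) + 54103) = sqrt(((1 - 2*5**2)/(3 - 2*5**2))*(13 + 35**2) + 54103) = sqrt(((1 - 2*25)/(3 - 2*25))*(13 + 1225) + 54103) = sqrt(((1 - 50)/(3 - 50))*1238 + 54103) = sqrt((-49/(-47))*1238 + 54103) = sqrt(-1/47*(-49)*1238 + 54103) = sqrt((49/47)*1238 + 54103) = sqrt(60662/47 + 54103) = sqrt(2603503/47) = sqrt(122364641)/47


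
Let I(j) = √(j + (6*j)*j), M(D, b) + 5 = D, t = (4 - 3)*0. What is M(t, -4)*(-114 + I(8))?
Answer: 570 - 70*√2 ≈ 471.00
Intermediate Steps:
t = 0 (t = 1*0 = 0)
M(D, b) = -5 + D
I(j) = √(j + 6*j²)
M(t, -4)*(-114 + I(8)) = (-5 + 0)*(-114 + √(8*(1 + 6*8))) = -5*(-114 + √(8*(1 + 48))) = -5*(-114 + √(8*49)) = -5*(-114 + √392) = -5*(-114 + 14*√2) = 570 - 70*√2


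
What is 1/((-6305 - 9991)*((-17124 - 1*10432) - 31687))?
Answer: 1/965423928 ≈ 1.0358e-9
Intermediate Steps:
1/((-6305 - 9991)*((-17124 - 1*10432) - 31687)) = 1/(-16296*((-17124 - 10432) - 31687)) = 1/(-16296*(-27556 - 31687)) = 1/(-16296*(-59243)) = 1/965423928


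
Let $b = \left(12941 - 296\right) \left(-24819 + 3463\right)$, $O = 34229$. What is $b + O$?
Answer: $-270012391$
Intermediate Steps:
$b = -270046620$ ($b = 12645 \left(-21356\right) = -270046620$)
$b + O = -270046620 + 34229 = -270012391$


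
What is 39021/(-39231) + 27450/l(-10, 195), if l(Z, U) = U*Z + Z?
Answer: -38445737/2563092 ≈ -15.000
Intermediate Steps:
l(Z, U) = Z + U*Z
39021/(-39231) + 27450/l(-10, 195) = 39021/(-39231) + 27450/((-10*(1 + 195))) = 39021*(-1/39231) + 27450/((-10*196)) = -13007/13077 + 27450/(-1960) = -13007/13077 + 27450*(-1/1960) = -13007/13077 - 2745/196 = -38445737/2563092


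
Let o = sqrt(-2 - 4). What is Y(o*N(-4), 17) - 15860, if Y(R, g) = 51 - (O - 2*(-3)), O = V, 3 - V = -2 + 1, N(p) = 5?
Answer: -15819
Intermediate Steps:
o = I*sqrt(6) (o = sqrt(-6) = I*sqrt(6) ≈ 2.4495*I)
V = 4 (V = 3 - (-2 + 1) = 3 - 1*(-1) = 3 + 1 = 4)
O = 4
Y(R, g) = 41 (Y(R, g) = 51 - (4 - 2*(-3)) = 51 - (4 + 6) = 51 - 1*10 = 51 - 10 = 41)
Y(o*N(-4), 17) - 15860 = 41 - 15860 = -15819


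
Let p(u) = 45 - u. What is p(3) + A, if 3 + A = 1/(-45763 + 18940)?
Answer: 1046096/26823 ≈ 39.000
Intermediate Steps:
A = -80470/26823 (A = -3 + 1/(-45763 + 18940) = -3 + 1/(-26823) = -3 - 1/26823 = -80470/26823 ≈ -3.0000)
p(3) + A = (45 - 1*3) - 80470/26823 = (45 - 3) - 80470/26823 = 42 - 80470/26823 = 1046096/26823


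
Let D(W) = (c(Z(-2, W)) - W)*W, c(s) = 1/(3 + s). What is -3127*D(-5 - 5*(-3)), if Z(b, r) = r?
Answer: 4033830/13 ≈ 3.1029e+5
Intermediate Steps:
D(W) = W*(1/(3 + W) - W) (D(W) = (1/(3 + W) - W)*W = W*(1/(3 + W) - W))
-3127*D(-5 - 5*(-3)) = -(-3127)*(-5 - 5*(-3))*(-1 + (-5 - 5*(-3))*(3 + (-5 - 5*(-3))))/(3 + (-5 - 5*(-3))) = -(-3127)*(-5 + 15)*(-1 + (-5 + 15)*(3 + (-5 + 15)))/(3 + (-5 + 15)) = -(-3127)*10*(-1 + 10*(3 + 10))/(3 + 10) = -(-3127)*10*(-1 + 10*13)/13 = -(-3127)*10*(-1 + 130)/13 = -(-3127)*10*129/13 = -3127*(-1290/13) = 4033830/13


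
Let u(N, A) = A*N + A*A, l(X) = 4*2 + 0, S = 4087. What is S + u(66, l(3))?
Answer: 4679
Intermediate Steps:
l(X) = 8 (l(X) = 8 + 0 = 8)
u(N, A) = A**2 + A*N (u(N, A) = A*N + A**2 = A**2 + A*N)
S + u(66, l(3)) = 4087 + 8*(8 + 66) = 4087 + 8*74 = 4087 + 592 = 4679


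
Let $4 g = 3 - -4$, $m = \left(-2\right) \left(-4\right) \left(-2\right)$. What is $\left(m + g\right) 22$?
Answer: $- \frac{627}{2} \approx -313.5$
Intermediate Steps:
$m = -16$ ($m = 8 \left(-2\right) = -16$)
$g = \frac{7}{4}$ ($g = \frac{3 - -4}{4} = \frac{3 + 4}{4} = \frac{1}{4} \cdot 7 = \frac{7}{4} \approx 1.75$)
$\left(m + g\right) 22 = \left(-16 + \frac{7}{4}\right) 22 = \left(- \frac{57}{4}\right) 22 = - \frac{627}{2}$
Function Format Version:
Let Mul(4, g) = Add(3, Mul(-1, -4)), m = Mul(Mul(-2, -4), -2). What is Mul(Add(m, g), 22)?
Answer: Rational(-627, 2) ≈ -313.50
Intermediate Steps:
m = -16 (m = Mul(8, -2) = -16)
g = Rational(7, 4) (g = Mul(Rational(1, 4), Add(3, Mul(-1, -4))) = Mul(Rational(1, 4), Add(3, 4)) = Mul(Rational(1, 4), 7) = Rational(7, 4) ≈ 1.7500)
Mul(Add(m, g), 22) = Mul(Add(-16, Rational(7, 4)), 22) = Mul(Rational(-57, 4), 22) = Rational(-627, 2)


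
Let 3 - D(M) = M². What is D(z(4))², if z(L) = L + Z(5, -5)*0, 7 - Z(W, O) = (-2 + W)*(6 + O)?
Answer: 169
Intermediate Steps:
Z(W, O) = 7 - (-2 + W)*(6 + O)
z(L) = L (z(L) = L + (19 - 6*5 + 2*(-5) - 1*(-5)*5)*0 = L + (19 - 30 - 10 + 25)*0 = L + 4*0 = L + 0 = L)
D(M) = 3 - M²
D(z(4))² = (3 - 1*4²)² = (3 - 1*16)² = (3 - 16)² = (-13)² = 169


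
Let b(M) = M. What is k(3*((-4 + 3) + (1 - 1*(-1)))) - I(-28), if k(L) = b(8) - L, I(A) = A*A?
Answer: -779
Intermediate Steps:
I(A) = A²
k(L) = 8 - L
k(3*((-4 + 3) + (1 - 1*(-1)))) - I(-28) = (8 - 3*((-4 + 3) + (1 - 1*(-1)))) - 1*(-28)² = (8 - 3*(-1 + (1 + 1))) - 1*784 = (8 - 3*(-1 + 2)) - 784 = (8 - 3) - 784 = 5 - 784 = -779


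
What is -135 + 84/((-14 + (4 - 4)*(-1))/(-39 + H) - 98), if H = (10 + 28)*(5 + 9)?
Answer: -234489/1726 ≈ -135.86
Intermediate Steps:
H = 532 (H = 38*14 = 532)
-135 + 84/((-14 + (4 - 4)*(-1))/(-39 + H) - 98) = -135 + 84/((-14 + (4 - 4)*(-1))/(-39 + 532) - 98) = -135 + 84/((-14 + 0*(-1))/493 - 98) = -135 + 84/((-14 + 0)*(1/493) - 98) = -135 + 84/(-14*1/493 - 98) = -135 + 84/(-14/493 - 98) = -135 + 84/(-48328/493) = -135 - 493/48328*84 = -135 - 1479/1726 = -234489/1726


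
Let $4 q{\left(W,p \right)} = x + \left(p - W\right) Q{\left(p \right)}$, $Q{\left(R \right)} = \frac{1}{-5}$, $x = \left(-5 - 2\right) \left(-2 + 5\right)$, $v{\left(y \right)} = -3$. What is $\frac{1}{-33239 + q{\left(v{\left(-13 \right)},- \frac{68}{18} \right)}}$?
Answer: $- \frac{90}{2991979} \approx -3.008 \cdot 10^{-5}$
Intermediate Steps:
$x = -21$ ($x = \left(-7\right) 3 = -21$)
$Q{\left(R \right)} = - \frac{1}{5}$
$q{\left(W,p \right)} = - \frac{21}{4} - \frac{p}{20} + \frac{W}{20}$ ($q{\left(W,p \right)} = \frac{-21 + \left(p - W\right) \left(- \frac{1}{5}\right)}{4} = \frac{-21 + \left(- \frac{p}{5} + \frac{W}{5}\right)}{4} = \frac{-21 - \frac{p}{5} + \frac{W}{5}}{4} = - \frac{21}{4} - \frac{p}{20} + \frac{W}{20}$)
$\frac{1}{-33239 + q{\left(v{\left(-13 \right)},- \frac{68}{18} \right)}} = \frac{1}{-33239 - \left(\frac{27}{5} + \frac{1}{20} \left(-68\right) \frac{1}{18}\right)} = \frac{1}{-33239 - \frac{469}{90}} = \frac{1}{- \frac{2991979}{90}} = - \frac{90}{2991979}$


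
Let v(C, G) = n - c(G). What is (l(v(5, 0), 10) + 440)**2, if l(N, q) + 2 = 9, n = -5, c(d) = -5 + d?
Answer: 199809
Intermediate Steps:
v(C, G) = -G (v(C, G) = -5 - (-5 + G) = -5 + (5 - G) = -G)
l(N, q) = 7 (l(N, q) = -2 + 9 = 7)
(l(v(5, 0), 10) + 440)**2 = (7 + 440)**2 = 447**2 = 199809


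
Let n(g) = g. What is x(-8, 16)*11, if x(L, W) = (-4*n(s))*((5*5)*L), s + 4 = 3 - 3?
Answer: -35200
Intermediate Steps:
s = -4 (s = -4 + (3 - 3) = -4 + 0 = -4)
x(L, W) = 400*L (x(L, W) = (-4*(-4))*((5*5)*L) = 16*(25*L) = 400*L)
x(-8, 16)*11 = (400*(-8))*11 = -3200*11 = -35200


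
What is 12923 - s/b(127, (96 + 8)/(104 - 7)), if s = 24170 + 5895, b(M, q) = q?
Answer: -1572313/104 ≈ -15118.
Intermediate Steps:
s = 30065
12923 - s/b(127, (96 + 8)/(104 - 7)) = 12923 - 30065/((96 + 8)/(104 - 7)) = 12923 - 30065/(104/97) = 12923 - 30065/(104*(1/97)) = 12923 - 30065/104/97 = 12923 - 30065*97/104 = 12923 - 1*2916305/104 = 12923 - 2916305/104 = -1572313/104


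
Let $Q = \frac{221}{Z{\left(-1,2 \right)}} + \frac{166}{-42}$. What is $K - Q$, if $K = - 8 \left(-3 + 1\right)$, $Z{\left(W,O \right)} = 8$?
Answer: $- \frac{1289}{168} \approx -7.6726$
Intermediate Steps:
$K = 16$ ($K = \left(-8\right) \left(-2\right) = 16$)
$Q = \frac{3977}{168}$ ($Q = \frac{221}{8} + \frac{166}{-42} = 221 \cdot \frac{1}{8} + 166 \left(- \frac{1}{42}\right) = \frac{221}{8} - \frac{83}{21} = \frac{3977}{168} \approx 23.673$)
$K - Q = 16 - \frac{3977}{168} = - \frac{1289}{168}$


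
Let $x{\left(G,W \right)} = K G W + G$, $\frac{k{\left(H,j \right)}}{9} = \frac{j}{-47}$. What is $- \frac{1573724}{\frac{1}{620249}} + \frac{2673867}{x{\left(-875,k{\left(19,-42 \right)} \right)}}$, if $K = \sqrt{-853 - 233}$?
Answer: $\frac{- 46120759836291000 \sqrt{1086} + 5734591849449607 i}{125 \left(- 47 i + 378 \sqrt{1086}\right)} \approx -9.761 \cdot 10^{11} + 10.0 i$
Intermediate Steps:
$K = i \sqrt{1086}$ ($K = \sqrt{-1086} = i \sqrt{1086} \approx 32.955 i$)
$k{\left(H,j \right)} = - \frac{9 j}{47}$ ($k{\left(H,j \right)} = 9 \frac{j}{-47} = 9 j \left(- \frac{1}{47}\right) = 9 \left(- \frac{j}{47}\right) = - \frac{9 j}{47}$)
$x{\left(G,W \right)} = G + i G W \sqrt{1086}$ ($x{\left(G,W \right)} = i \sqrt{1086} G W + G = i G \sqrt{1086} W + G = i G W \sqrt{1086} + G = G + i G W \sqrt{1086}$)
$- \frac{1573724}{\frac{1}{620249}} + \frac{2673867}{x{\left(-875,k{\left(19,-42 \right)} \right)}} = - \frac{1573724}{\frac{1}{620249}} + \frac{2673867}{\left(-875\right) \left(1 + i \left(\left(- \frac{9}{47}\right) \left(-42\right)\right) \sqrt{1086}\right)} = - 1573724 \frac{1}{\frac{1}{620249}} + \frac{2673867}{\left(-875\right) \left(1 + i \frac{378}{47} \sqrt{1086}\right)} = \left(-1573724\right) 620249 + \frac{2673867}{\left(-875\right) \left(1 + \frac{378 i \sqrt{1086}}{47}\right)} = -976100737276 + \frac{2673867}{-875 - \frac{330750 i \sqrt{1086}}{47}}$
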